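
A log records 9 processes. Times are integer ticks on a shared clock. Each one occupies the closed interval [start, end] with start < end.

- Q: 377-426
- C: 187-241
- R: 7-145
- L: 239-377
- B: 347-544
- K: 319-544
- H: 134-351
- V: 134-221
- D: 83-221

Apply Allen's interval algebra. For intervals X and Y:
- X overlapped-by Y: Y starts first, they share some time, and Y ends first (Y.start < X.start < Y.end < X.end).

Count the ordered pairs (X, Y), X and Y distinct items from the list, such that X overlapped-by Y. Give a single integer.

12

Checking all 72 ordered pairs for relation 'overlapped-by'; matching pairs in alphabetical order:
(B, H): B overlapped-by H ✓
(B, L): B overlapped-by L ✓
(C, D): C overlapped-by D ✓
(C, V): C overlapped-by V ✓
(D, R): D overlapped-by R ✓
(H, D): H overlapped-by D ✓
(H, R): H overlapped-by R ✓
(K, H): K overlapped-by H ✓
(K, L): K overlapped-by L ✓
(L, C): L overlapped-by C ✓
(L, H): L overlapped-by H ✓
(V, R): V overlapped-by R ✓
Count: 12.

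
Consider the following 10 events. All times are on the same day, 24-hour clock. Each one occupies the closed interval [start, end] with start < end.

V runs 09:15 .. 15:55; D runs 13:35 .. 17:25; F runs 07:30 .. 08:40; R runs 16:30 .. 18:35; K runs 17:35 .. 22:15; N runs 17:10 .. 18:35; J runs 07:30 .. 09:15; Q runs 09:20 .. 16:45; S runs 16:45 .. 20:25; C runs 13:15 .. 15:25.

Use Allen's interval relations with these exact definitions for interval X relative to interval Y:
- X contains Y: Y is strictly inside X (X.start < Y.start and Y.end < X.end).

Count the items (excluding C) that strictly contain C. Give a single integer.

2

Target C = [13:15, 15:25].
D [13:35, 17:25] → overlapped-by → no.
F [07:30, 08:40] → before → no.
J [07:30, 09:15] → before → no.
K [17:35, 22:15] → after → no.
N [17:10, 18:35] → after → no.
Q [09:20, 16:45] → contains → counts.
R [16:30, 18:35] → after → no.
S [16:45, 20:25] → after → no.
V [09:15, 15:55] → contains → counts.
Total: 2.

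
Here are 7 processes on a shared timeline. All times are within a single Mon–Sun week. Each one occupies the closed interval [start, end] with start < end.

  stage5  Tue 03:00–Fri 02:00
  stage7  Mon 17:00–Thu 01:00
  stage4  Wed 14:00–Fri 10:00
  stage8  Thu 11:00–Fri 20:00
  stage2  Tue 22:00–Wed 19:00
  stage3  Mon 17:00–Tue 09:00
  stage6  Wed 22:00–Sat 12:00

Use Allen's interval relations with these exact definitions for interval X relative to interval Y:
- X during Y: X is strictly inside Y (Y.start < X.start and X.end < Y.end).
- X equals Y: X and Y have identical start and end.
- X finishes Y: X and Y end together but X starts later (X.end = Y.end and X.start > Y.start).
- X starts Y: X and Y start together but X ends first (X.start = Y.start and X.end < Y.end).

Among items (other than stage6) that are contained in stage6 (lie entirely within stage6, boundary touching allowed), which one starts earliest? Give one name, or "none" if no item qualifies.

stage8

Target stage6 = [Wed 22:00, Sat 12:00].
stage2 [Tue 22:00, Wed 19:00] → before → excluded.
stage3 [Mon 17:00, Tue 09:00] → before → excluded.
stage4 [Wed 14:00, Fri 10:00] → overlaps → excluded.
stage5 [Tue 03:00, Fri 02:00] → overlaps → excluded.
stage7 [Mon 17:00, Thu 01:00] → overlaps → excluded.
stage8 [Thu 11:00, Fri 20:00] → during → candidate.
Among candidates, earliest start is Thu 11:00 → stage8.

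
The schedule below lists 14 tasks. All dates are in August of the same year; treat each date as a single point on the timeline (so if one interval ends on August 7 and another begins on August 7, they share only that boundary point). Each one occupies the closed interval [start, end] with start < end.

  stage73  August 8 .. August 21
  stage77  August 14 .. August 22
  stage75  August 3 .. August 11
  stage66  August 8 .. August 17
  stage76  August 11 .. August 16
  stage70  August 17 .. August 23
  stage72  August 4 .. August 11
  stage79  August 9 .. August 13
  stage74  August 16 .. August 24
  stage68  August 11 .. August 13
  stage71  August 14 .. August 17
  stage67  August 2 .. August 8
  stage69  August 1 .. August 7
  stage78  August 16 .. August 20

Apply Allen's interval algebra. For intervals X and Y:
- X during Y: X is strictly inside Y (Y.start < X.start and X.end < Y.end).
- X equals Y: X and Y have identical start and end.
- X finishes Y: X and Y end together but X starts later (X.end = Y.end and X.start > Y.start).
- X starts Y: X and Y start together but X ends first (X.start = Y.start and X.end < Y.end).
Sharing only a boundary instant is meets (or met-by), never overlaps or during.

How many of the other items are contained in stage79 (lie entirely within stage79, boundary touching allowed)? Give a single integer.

Target stage79 = [August 9, August 13].
stage66 [August 8, August 17] → contains → no.
stage67 [August 2, August 8] → before → no.
stage68 [August 11, August 13] → finishes → counts.
stage69 [August 1, August 7] → before → no.
stage70 [August 17, August 23] → after → no.
stage71 [August 14, August 17] → after → no.
stage72 [August 4, August 11] → overlaps → no.
stage73 [August 8, August 21] → contains → no.
stage74 [August 16, August 24] → after → no.
stage75 [August 3, August 11] → overlaps → no.
stage76 [August 11, August 16] → overlapped-by → no.
stage77 [August 14, August 22] → after → no.
stage78 [August 16, August 20] → after → no.
Total: 1.

1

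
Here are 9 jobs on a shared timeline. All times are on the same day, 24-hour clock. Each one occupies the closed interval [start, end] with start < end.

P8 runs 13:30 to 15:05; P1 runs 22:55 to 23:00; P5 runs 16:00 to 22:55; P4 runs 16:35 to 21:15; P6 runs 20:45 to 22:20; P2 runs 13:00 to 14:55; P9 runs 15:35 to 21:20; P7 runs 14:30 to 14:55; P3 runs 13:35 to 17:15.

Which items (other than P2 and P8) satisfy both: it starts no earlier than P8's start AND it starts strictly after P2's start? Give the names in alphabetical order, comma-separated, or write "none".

P1, P3, P4, P5, P6, P7, P9

Conditions: its start is no earlier than P8's start (X.start >= 13:30) AND its start is strictly after P2's start (X.start > 13:00).
P1: start 22:55 >= 13:30? ✓; start 22:55 > 13:00? ✓ → yes.
P3: start 13:35 >= 13:30? ✓; start 13:35 > 13:00? ✓ → yes.
P4: start 16:35 >= 13:30? ✓; start 16:35 > 13:00? ✓ → yes.
P5: start 16:00 >= 13:30? ✓; start 16:00 > 13:00? ✓ → yes.
P6: start 20:45 >= 13:30? ✓; start 20:45 > 13:00? ✓ → yes.
P7: start 14:30 >= 13:30? ✓; start 14:30 > 13:00? ✓ → yes.
P9: start 15:35 >= 13:30? ✓; start 15:35 > 13:00? ✓ → yes.
Result: P1, P3, P4, P5, P6, P7, P9.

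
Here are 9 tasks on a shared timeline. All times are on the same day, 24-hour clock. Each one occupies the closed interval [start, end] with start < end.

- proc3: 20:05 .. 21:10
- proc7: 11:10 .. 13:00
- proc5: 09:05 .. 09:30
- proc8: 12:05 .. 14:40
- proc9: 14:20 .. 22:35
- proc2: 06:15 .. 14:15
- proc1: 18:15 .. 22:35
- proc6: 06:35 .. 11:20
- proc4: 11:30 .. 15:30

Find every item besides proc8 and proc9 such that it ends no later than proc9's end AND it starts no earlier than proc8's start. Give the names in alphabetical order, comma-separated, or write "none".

proc1, proc3

Conditions: its end is no later than proc9's end (X.end <= 22:35) AND its start is no earlier than proc8's start (X.start >= 12:05).
proc1: end 22:35 <= 22:35? ✓; start 18:15 >= 12:05? ✓ → yes.
proc2: end 14:15 <= 22:35? ✓; start 06:15 >= 12:05? ✗ → no.
proc3: end 21:10 <= 22:35? ✓; start 20:05 >= 12:05? ✓ → yes.
proc4: end 15:30 <= 22:35? ✓; start 11:30 >= 12:05? ✗ → no.
proc5: end 09:30 <= 22:35? ✓; start 09:05 >= 12:05? ✗ → no.
proc6: end 11:20 <= 22:35? ✓; start 06:35 >= 12:05? ✗ → no.
proc7: end 13:00 <= 22:35? ✓; start 11:10 >= 12:05? ✗ → no.
Result: proc1, proc3.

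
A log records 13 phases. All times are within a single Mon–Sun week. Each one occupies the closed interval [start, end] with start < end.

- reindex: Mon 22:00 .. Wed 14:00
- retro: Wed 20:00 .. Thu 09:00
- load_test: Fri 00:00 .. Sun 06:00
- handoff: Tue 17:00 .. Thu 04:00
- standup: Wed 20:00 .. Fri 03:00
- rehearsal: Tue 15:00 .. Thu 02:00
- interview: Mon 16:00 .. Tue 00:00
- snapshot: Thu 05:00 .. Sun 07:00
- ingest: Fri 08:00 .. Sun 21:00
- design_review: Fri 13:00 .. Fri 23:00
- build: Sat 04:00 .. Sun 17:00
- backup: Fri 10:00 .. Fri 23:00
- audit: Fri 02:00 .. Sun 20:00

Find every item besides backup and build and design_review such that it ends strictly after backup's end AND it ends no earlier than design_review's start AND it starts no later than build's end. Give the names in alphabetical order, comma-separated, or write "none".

audit, ingest, load_test, snapshot

Conditions: its end is strictly after backup's end (X.end > Fri 23:00) AND its end is no earlier than design_review's start (X.end >= Fri 13:00) AND its start is no later than build's end (X.start <= Sun 17:00).
audit: end Sun 20:00 > Fri 23:00? ✓; end Sun 20:00 >= Fri 13:00? ✓; start Fri 02:00 <= Sun 17:00? ✓ → yes.
handoff: end Thu 04:00 > Fri 23:00? ✗; end Thu 04:00 >= Fri 13:00? ✗; start Tue 17:00 <= Sun 17:00? ✓ → no.
ingest: end Sun 21:00 > Fri 23:00? ✓; end Sun 21:00 >= Fri 13:00? ✓; start Fri 08:00 <= Sun 17:00? ✓ → yes.
interview: end Tue 00:00 > Fri 23:00? ✗; end Tue 00:00 >= Fri 13:00? ✗; start Mon 16:00 <= Sun 17:00? ✓ → no.
load_test: end Sun 06:00 > Fri 23:00? ✓; end Sun 06:00 >= Fri 13:00? ✓; start Fri 00:00 <= Sun 17:00? ✓ → yes.
rehearsal: end Thu 02:00 > Fri 23:00? ✗; end Thu 02:00 >= Fri 13:00? ✗; start Tue 15:00 <= Sun 17:00? ✓ → no.
reindex: end Wed 14:00 > Fri 23:00? ✗; end Wed 14:00 >= Fri 13:00? ✗; start Mon 22:00 <= Sun 17:00? ✓ → no.
retro: end Thu 09:00 > Fri 23:00? ✗; end Thu 09:00 >= Fri 13:00? ✗; start Wed 20:00 <= Sun 17:00? ✓ → no.
snapshot: end Sun 07:00 > Fri 23:00? ✓; end Sun 07:00 >= Fri 13:00? ✓; start Thu 05:00 <= Sun 17:00? ✓ → yes.
standup: end Fri 03:00 > Fri 23:00? ✗; end Fri 03:00 >= Fri 13:00? ✗; start Wed 20:00 <= Sun 17:00? ✓ → no.
Result: audit, ingest, load_test, snapshot.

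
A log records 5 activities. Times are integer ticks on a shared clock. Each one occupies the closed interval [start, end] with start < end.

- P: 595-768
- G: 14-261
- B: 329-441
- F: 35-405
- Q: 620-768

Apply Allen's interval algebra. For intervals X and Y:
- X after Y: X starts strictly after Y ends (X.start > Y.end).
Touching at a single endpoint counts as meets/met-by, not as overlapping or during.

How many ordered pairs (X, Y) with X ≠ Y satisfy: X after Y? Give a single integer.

Checking all 20 ordered pairs for relation 'after'; matching pairs in alphabetical order:
(B, G): B after G ✓
(P, B): P after B ✓
(P, F): P after F ✓
(P, G): P after G ✓
(Q, B): Q after B ✓
(Q, F): Q after F ✓
(Q, G): Q after G ✓
Count: 7.

7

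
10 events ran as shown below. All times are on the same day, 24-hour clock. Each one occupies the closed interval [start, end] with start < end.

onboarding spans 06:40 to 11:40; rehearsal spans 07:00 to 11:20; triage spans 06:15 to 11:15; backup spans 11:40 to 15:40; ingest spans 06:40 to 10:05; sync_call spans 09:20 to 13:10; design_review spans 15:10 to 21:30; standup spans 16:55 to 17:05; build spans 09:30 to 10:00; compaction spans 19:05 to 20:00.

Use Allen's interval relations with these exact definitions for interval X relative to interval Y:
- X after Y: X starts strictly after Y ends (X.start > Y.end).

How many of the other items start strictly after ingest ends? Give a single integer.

4

Target ingest = [06:40, 10:05].
backup [11:40, 15:40] → after → counts.
build [09:30, 10:00] → during → no.
compaction [19:05, 20:00] → after → counts.
design_review [15:10, 21:30] → after → counts.
onboarding [06:40, 11:40] → started-by → no.
rehearsal [07:00, 11:20] → overlapped-by → no.
standup [16:55, 17:05] → after → counts.
sync_call [09:20, 13:10] → overlapped-by → no.
triage [06:15, 11:15] → contains → no.
Total: 4.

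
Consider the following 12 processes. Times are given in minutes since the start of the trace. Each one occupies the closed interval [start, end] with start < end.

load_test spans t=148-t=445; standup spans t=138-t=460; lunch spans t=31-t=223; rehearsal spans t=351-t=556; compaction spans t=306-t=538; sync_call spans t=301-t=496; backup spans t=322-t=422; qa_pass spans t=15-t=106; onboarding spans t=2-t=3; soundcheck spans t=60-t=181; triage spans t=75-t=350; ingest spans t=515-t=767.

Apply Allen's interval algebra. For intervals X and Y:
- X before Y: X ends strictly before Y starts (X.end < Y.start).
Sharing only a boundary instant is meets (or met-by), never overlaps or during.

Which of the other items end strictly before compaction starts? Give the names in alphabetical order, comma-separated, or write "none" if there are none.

lunch, onboarding, qa_pass, soundcheck

Target compaction = [t=306, t=538].
backup [t=322, t=422] → during → no.
ingest [t=515, t=767] → overlapped-by → no.
load_test [t=148, t=445] → overlaps → no.
lunch [t=31, t=223] → before → yes.
onboarding [t=2, t=3] → before → yes.
qa_pass [t=15, t=106] → before → yes.
rehearsal [t=351, t=556] → overlapped-by → no.
soundcheck [t=60, t=181] → before → yes.
standup [t=138, t=460] → overlaps → no.
sync_call [t=301, t=496] → overlaps → no.
triage [t=75, t=350] → overlaps → no.
Result: lunch, onboarding, qa_pass, soundcheck.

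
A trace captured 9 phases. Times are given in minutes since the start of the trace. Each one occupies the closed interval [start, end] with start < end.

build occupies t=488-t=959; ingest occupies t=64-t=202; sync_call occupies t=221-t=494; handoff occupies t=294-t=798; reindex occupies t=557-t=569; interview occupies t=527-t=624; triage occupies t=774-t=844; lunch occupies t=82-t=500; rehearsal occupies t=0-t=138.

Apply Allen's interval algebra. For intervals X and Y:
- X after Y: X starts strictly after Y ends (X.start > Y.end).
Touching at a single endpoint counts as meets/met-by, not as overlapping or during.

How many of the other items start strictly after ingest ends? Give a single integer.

Target ingest = [t=64, t=202].
build [t=488, t=959] → after → counts.
handoff [t=294, t=798] → after → counts.
interview [t=527, t=624] → after → counts.
lunch [t=82, t=500] → overlapped-by → no.
rehearsal [t=0, t=138] → overlaps → no.
reindex [t=557, t=569] → after → counts.
sync_call [t=221, t=494] → after → counts.
triage [t=774, t=844] → after → counts.
Total: 6.

6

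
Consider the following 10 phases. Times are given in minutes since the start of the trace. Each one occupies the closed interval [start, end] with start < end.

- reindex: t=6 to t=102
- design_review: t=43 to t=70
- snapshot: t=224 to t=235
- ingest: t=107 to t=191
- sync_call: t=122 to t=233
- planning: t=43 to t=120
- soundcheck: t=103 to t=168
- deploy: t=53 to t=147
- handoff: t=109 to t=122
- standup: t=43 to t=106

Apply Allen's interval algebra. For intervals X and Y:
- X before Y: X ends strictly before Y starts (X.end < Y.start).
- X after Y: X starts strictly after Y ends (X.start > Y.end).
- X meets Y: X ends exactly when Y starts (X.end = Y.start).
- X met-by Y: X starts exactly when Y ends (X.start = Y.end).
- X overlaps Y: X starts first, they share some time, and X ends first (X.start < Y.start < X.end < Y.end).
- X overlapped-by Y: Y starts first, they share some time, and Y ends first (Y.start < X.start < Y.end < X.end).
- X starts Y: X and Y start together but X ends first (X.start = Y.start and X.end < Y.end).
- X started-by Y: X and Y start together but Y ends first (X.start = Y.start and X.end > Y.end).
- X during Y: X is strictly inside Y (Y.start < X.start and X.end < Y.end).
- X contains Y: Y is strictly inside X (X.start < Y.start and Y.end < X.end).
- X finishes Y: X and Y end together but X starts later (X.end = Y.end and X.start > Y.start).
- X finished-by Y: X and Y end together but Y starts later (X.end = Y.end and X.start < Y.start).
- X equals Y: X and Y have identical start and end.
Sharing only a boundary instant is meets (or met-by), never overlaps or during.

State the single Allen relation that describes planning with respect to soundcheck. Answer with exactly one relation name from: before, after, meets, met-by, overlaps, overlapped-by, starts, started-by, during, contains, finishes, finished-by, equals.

planning = [t=43, t=120]; soundcheck = [t=103, t=168].
Compare endpoints: planning.start < soundcheck.start, planning.start < soundcheck.end, planning.end > soundcheck.start, planning.end < soundcheck.end.
That pattern is 'overlaps'.

overlaps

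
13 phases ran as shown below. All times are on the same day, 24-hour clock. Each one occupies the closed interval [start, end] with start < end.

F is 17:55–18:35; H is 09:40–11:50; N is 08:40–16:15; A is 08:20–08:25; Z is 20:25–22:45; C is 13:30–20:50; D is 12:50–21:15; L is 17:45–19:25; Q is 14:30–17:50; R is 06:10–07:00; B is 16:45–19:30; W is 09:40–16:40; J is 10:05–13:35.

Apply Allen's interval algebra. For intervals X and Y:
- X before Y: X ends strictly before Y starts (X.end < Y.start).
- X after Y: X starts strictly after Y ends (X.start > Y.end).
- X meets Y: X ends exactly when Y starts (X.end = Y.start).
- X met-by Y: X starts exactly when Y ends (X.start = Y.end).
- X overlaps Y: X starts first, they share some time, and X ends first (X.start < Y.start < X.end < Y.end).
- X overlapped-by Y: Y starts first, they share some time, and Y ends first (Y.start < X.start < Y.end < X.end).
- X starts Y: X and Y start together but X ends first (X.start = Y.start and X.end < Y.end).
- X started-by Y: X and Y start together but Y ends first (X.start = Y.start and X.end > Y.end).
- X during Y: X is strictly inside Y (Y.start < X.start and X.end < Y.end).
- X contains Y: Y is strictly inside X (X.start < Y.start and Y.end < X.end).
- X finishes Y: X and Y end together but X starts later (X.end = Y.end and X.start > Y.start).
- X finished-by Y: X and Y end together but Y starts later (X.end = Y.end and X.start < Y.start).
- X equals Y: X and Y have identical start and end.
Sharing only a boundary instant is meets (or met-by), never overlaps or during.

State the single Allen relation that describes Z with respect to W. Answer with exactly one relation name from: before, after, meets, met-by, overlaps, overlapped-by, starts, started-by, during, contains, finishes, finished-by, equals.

after

Z = [20:25, 22:45]; W = [09:40, 16:40].
Compare endpoints: Z.start > W.start, Z.start > W.end, Z.end > W.start, Z.end > W.end.
That pattern is 'after'.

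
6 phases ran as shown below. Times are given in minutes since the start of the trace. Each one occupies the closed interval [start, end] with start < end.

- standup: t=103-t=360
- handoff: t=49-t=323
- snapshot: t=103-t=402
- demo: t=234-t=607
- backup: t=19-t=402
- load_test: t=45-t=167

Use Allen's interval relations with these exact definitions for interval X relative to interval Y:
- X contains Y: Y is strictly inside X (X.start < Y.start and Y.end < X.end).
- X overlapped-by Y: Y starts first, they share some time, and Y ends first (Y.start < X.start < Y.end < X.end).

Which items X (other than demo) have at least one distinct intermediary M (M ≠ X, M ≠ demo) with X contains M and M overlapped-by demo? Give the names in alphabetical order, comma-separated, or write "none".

Target demo = [t=234, t=607].
Intermediaries M with M overlapped-by demo: none.
Union: none.

none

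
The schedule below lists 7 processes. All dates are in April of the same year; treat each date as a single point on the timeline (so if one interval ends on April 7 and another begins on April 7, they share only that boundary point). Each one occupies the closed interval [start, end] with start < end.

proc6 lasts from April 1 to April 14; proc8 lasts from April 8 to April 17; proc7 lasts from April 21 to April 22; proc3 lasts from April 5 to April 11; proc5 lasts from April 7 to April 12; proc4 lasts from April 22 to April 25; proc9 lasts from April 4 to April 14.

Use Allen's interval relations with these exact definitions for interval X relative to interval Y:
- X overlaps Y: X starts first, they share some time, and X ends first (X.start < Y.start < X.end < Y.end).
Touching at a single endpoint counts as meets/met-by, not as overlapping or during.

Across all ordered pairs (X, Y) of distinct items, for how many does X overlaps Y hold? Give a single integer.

5

Checking all 42 ordered pairs for relation 'overlaps'; matching pairs in alphabetical order:
(proc3, proc5): proc3 overlaps proc5 ✓
(proc3, proc8): proc3 overlaps proc8 ✓
(proc5, proc8): proc5 overlaps proc8 ✓
(proc6, proc8): proc6 overlaps proc8 ✓
(proc9, proc8): proc9 overlaps proc8 ✓
Count: 5.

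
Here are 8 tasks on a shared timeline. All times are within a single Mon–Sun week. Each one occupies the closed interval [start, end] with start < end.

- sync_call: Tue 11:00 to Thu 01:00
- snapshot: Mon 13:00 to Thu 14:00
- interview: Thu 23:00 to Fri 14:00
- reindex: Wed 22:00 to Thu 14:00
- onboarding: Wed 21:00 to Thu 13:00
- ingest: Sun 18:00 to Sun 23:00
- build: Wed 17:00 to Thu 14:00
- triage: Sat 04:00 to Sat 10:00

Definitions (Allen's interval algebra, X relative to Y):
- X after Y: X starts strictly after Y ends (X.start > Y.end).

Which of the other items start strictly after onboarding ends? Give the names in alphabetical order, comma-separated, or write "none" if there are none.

ingest, interview, triage

Target onboarding = [Wed 21:00, Thu 13:00].
build [Wed 17:00, Thu 14:00] → contains → no.
ingest [Sun 18:00, Sun 23:00] → after → yes.
interview [Thu 23:00, Fri 14:00] → after → yes.
reindex [Wed 22:00, Thu 14:00] → overlapped-by → no.
snapshot [Mon 13:00, Thu 14:00] → contains → no.
sync_call [Tue 11:00, Thu 01:00] → overlaps → no.
triage [Sat 04:00, Sat 10:00] → after → yes.
Result: ingest, interview, triage.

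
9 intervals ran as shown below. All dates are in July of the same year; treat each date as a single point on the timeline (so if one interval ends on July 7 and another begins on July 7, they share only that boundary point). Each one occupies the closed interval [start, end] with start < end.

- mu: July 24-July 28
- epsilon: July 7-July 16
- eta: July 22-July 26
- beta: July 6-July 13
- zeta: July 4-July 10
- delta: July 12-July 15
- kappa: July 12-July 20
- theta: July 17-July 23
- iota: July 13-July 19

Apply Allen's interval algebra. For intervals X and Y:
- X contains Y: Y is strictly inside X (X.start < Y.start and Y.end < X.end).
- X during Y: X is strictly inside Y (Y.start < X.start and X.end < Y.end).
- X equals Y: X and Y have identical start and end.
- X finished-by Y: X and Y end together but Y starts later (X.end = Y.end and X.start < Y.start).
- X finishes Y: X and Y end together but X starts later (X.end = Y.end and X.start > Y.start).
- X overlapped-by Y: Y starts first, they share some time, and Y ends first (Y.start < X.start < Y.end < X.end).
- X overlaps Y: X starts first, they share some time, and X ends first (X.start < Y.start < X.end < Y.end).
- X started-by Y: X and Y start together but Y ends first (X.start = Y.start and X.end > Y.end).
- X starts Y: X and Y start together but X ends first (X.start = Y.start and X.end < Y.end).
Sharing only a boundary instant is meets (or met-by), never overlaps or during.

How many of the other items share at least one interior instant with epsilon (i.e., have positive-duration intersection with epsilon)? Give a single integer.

5

Target epsilon = [July 7, July 16].
beta [July 6, July 13] → overlaps → counts.
delta [July 12, July 15] → during → counts.
eta [July 22, July 26] → after → no.
iota [July 13, July 19] → overlapped-by → counts.
kappa [July 12, July 20] → overlapped-by → counts.
mu [July 24, July 28] → after → no.
theta [July 17, July 23] → after → no.
zeta [July 4, July 10] → overlaps → counts.
Total: 5.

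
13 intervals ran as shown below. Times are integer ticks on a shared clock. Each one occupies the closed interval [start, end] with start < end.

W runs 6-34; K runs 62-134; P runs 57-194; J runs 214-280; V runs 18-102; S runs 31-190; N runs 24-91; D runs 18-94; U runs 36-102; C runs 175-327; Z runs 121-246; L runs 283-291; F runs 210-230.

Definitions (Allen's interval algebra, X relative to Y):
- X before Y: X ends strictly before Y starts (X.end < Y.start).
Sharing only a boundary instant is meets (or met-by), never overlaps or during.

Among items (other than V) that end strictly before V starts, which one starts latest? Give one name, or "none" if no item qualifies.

Target V = [18, 102].
C [175, 327] → after → excluded.
D [18, 94] → starts → excluded.
F [210, 230] → after → excluded.
J [214, 280] → after → excluded.
K [62, 134] → overlapped-by → excluded.
L [283, 291] → after → excluded.
N [24, 91] → during → excluded.
P [57, 194] → overlapped-by → excluded.
S [31, 190] → overlapped-by → excluded.
U [36, 102] → finishes → excluded.
W [6, 34] → overlaps → excluded.
Z [121, 246] → after → excluded.
No candidates → none.

none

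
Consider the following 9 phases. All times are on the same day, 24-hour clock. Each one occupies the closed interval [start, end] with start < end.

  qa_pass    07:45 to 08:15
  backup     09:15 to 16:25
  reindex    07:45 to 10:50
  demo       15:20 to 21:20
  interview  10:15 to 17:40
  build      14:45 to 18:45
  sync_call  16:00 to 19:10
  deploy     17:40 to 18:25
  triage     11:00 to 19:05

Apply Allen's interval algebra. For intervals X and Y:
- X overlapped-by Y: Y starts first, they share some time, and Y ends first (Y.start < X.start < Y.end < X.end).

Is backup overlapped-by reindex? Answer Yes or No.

backup = [09:15, 16:25], reindex = [07:45, 10:50].
Actual relation of backup to reindex: overlapped-by.
Asked whether 'overlapped-by' holds → Yes.

Yes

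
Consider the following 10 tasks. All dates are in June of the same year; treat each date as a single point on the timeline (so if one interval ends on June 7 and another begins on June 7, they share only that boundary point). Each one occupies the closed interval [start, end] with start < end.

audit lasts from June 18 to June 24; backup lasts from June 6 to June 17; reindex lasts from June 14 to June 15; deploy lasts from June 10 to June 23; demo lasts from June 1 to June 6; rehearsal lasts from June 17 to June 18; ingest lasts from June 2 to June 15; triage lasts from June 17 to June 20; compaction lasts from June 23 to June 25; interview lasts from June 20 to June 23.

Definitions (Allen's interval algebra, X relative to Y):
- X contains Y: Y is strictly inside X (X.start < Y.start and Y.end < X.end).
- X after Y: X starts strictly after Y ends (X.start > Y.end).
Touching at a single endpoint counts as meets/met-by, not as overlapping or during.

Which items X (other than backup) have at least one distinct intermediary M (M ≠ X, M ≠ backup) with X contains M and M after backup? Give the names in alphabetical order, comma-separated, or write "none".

audit

Target backup = [June 6, June 17].
Intermediaries M with M after backup: audit, compaction, interview.
Via audit — items with X contains audit: none.
Via compaction — items with X contains compaction: none.
Via interview — items with X contains interview: audit.
Union: audit.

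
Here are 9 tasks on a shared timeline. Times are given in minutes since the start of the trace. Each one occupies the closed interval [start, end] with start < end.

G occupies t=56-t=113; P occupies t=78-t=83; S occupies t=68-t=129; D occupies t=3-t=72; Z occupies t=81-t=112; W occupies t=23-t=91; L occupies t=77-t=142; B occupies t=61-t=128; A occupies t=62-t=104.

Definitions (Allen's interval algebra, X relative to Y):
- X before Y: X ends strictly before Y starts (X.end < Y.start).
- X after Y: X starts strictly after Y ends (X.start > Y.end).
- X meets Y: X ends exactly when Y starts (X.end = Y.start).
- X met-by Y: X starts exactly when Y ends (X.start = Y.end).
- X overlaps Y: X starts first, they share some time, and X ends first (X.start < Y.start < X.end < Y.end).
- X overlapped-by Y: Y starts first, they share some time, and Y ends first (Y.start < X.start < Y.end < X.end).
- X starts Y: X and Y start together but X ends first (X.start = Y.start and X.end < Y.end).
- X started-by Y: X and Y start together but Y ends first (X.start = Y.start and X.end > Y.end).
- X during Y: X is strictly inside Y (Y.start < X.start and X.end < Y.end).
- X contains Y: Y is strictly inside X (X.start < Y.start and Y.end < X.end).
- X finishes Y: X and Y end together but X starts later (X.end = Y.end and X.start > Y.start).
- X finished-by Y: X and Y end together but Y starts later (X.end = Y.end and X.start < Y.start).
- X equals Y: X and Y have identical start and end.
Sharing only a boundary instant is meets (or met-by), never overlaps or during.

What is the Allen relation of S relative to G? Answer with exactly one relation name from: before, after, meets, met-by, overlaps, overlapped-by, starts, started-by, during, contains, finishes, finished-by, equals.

overlapped-by

S = [t=68, t=129]; G = [t=56, t=113].
Compare endpoints: S.start > G.start, S.start < G.end, S.end > G.start, S.end > G.end.
That pattern is 'overlapped-by'.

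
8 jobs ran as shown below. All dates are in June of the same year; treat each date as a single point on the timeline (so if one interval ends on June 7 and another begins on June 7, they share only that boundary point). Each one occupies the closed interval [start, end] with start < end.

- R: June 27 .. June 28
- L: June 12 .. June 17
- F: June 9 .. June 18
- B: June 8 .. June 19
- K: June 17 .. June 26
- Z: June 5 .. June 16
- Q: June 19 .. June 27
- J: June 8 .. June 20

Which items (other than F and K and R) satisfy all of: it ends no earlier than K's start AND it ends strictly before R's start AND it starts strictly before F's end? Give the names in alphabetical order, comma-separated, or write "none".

Conditions: its end is no earlier than K's start (X.end >= June 17) AND its end is strictly before R's start (X.end < June 27) AND its start is strictly before F's end (X.start < June 18).
B: end June 19 >= June 17? ✓; end June 19 < June 27? ✓; start June 8 < June 18? ✓ → yes.
J: end June 20 >= June 17? ✓; end June 20 < June 27? ✓; start June 8 < June 18? ✓ → yes.
L: end June 17 >= June 17? ✓; end June 17 < June 27? ✓; start June 12 < June 18? ✓ → yes.
Q: end June 27 >= June 17? ✓; end June 27 < June 27? ✗; start June 19 < June 18? ✗ → no.
Z: end June 16 >= June 17? ✗; end June 16 < June 27? ✓; start June 5 < June 18? ✓ → no.
Result: B, J, L.

B, J, L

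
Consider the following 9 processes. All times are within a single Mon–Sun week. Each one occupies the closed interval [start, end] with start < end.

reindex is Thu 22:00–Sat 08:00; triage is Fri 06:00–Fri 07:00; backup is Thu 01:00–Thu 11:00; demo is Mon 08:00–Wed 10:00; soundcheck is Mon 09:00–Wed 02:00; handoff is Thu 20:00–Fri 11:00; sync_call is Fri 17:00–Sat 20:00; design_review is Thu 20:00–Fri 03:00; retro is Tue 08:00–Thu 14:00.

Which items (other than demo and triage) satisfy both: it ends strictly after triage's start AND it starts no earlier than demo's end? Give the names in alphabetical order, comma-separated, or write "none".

Conditions: its end is strictly after triage's start (X.end > Fri 06:00) AND its start is no earlier than demo's end (X.start >= Wed 10:00).
backup: end Thu 11:00 > Fri 06:00? ✗; start Thu 01:00 >= Wed 10:00? ✓ → no.
design_review: end Fri 03:00 > Fri 06:00? ✗; start Thu 20:00 >= Wed 10:00? ✓ → no.
handoff: end Fri 11:00 > Fri 06:00? ✓; start Thu 20:00 >= Wed 10:00? ✓ → yes.
reindex: end Sat 08:00 > Fri 06:00? ✓; start Thu 22:00 >= Wed 10:00? ✓ → yes.
retro: end Thu 14:00 > Fri 06:00? ✗; start Tue 08:00 >= Wed 10:00? ✗ → no.
soundcheck: end Wed 02:00 > Fri 06:00? ✗; start Mon 09:00 >= Wed 10:00? ✗ → no.
sync_call: end Sat 20:00 > Fri 06:00? ✓; start Fri 17:00 >= Wed 10:00? ✓ → yes.
Result: handoff, reindex, sync_call.

handoff, reindex, sync_call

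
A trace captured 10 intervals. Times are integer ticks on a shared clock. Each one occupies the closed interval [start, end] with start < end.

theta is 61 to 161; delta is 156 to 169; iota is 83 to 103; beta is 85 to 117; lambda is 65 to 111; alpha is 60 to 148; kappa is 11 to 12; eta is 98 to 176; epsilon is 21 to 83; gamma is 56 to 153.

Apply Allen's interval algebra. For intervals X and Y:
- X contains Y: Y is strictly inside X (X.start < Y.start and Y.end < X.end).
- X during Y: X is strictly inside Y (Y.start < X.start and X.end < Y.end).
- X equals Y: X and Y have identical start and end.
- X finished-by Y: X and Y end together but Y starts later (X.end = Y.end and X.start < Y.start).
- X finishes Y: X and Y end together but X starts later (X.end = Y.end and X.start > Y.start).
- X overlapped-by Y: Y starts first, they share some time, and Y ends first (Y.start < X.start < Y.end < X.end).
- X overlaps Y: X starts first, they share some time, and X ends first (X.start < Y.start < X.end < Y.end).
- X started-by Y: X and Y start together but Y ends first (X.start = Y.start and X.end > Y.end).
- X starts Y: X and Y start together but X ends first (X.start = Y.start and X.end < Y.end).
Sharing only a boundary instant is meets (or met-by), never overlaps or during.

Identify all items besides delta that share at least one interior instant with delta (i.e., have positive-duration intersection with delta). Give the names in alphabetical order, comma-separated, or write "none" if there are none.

eta, theta

Target delta = [156, 169].
alpha [60, 148] → before → no.
beta [85, 117] → before → no.
epsilon [21, 83] → before → no.
eta [98, 176] → contains → yes.
gamma [56, 153] → before → no.
iota [83, 103] → before → no.
kappa [11, 12] → before → no.
lambda [65, 111] → before → no.
theta [61, 161] → overlaps → yes.
Result: eta, theta.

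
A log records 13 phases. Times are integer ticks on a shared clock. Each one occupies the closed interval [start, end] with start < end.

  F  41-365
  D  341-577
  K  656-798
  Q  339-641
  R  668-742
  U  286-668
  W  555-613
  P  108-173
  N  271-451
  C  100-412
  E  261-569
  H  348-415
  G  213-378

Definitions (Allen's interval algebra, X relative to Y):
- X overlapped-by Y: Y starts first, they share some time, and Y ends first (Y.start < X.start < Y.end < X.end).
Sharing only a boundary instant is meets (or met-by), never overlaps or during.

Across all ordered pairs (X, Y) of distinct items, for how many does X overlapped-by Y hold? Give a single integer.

29

Checking all 156 ordered pairs for relation 'overlapped-by'; matching pairs in alphabetical order:
(C, F): C overlapped-by F ✓
(D, C): D overlapped-by C ✓
(D, E): D overlapped-by E ✓
(D, F): D overlapped-by F ✓
(D, G): D overlapped-by G ✓
(D, N): D overlapped-by N ✓
(E, C): E overlapped-by C ✓
(E, F): E overlapped-by F ✓
(E, G): E overlapped-by G ✓
(G, F): G overlapped-by F ✓
(H, C): H overlapped-by C ✓
(H, F): H overlapped-by F ✓
(H, G): H overlapped-by G ✓
(K, U): K overlapped-by U ✓
(N, C): N overlapped-by C ✓
(N, F): N overlapped-by F ✓
(N, G): N overlapped-by G ✓
(Q, C): Q overlapped-by C ✓
(Q, E): Q overlapped-by E ✓
(Q, F): Q overlapped-by F ✓
(Q, G): Q overlapped-by G ✓
(Q, N): Q overlapped-by N ✓
(U, C): U overlapped-by C ✓
(U, E): U overlapped-by E ✓
... plus 5 further pairs not listed.
Count: 29.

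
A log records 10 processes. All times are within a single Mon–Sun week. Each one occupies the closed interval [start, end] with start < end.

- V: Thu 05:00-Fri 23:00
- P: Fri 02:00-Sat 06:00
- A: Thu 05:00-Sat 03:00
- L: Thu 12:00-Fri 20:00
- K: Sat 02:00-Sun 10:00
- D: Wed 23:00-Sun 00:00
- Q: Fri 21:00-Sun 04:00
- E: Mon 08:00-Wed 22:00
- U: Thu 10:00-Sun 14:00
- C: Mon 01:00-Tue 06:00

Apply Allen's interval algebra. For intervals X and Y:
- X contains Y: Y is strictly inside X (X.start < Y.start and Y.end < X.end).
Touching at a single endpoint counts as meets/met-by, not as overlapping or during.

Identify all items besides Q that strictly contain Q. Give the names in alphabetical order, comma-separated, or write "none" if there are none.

Target Q = [Fri 21:00, Sun 04:00].
A [Thu 05:00, Sat 03:00] → overlaps → no.
C [Mon 01:00, Tue 06:00] → before → no.
D [Wed 23:00, Sun 00:00] → overlaps → no.
E [Mon 08:00, Wed 22:00] → before → no.
K [Sat 02:00, Sun 10:00] → overlapped-by → no.
L [Thu 12:00, Fri 20:00] → before → no.
P [Fri 02:00, Sat 06:00] → overlaps → no.
U [Thu 10:00, Sun 14:00] → contains → yes.
V [Thu 05:00, Fri 23:00] → overlaps → no.
Result: U.

U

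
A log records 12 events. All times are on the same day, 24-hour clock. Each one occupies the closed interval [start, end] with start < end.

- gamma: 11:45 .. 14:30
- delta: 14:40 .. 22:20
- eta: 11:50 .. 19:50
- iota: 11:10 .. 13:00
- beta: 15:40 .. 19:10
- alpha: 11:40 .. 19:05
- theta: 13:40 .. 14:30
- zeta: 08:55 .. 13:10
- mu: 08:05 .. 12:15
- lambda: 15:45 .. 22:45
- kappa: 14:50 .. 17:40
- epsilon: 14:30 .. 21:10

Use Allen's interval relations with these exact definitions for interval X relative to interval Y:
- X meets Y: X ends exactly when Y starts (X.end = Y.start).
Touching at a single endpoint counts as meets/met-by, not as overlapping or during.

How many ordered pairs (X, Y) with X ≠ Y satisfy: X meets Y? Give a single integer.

Checking all 132 ordered pairs for relation 'meets'; matching pairs in alphabetical order:
(gamma, epsilon): gamma meets epsilon ✓
(theta, epsilon): theta meets epsilon ✓
Count: 2.

2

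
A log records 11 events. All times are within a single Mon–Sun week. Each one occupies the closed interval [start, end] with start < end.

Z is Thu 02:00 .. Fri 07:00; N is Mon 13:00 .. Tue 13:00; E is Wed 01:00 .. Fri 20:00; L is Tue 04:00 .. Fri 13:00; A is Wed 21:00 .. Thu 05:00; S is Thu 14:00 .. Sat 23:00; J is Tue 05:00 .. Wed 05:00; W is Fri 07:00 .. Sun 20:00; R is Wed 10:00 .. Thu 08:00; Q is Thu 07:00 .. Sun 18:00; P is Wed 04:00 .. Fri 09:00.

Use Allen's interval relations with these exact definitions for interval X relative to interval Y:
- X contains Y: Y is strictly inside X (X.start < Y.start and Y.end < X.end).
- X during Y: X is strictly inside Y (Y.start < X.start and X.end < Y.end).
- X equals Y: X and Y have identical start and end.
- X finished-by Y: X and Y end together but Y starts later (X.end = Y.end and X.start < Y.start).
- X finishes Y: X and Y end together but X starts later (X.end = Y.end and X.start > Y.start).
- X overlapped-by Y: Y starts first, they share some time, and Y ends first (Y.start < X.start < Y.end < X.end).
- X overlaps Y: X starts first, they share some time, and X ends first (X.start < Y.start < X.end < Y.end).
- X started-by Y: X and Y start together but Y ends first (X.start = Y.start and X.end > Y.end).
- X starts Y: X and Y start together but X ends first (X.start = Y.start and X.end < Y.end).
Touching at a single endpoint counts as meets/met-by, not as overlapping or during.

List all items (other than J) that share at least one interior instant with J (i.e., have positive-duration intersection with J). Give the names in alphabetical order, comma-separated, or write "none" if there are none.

Target J = [Tue 05:00, Wed 05:00].
A [Wed 21:00, Thu 05:00] → after → no.
E [Wed 01:00, Fri 20:00] → overlapped-by → yes.
L [Tue 04:00, Fri 13:00] → contains → yes.
N [Mon 13:00, Tue 13:00] → overlaps → yes.
P [Wed 04:00, Fri 09:00] → overlapped-by → yes.
Q [Thu 07:00, Sun 18:00] → after → no.
R [Wed 10:00, Thu 08:00] → after → no.
S [Thu 14:00, Sat 23:00] → after → no.
W [Fri 07:00, Sun 20:00] → after → no.
Z [Thu 02:00, Fri 07:00] → after → no.
Result: E, L, N, P.

E, L, N, P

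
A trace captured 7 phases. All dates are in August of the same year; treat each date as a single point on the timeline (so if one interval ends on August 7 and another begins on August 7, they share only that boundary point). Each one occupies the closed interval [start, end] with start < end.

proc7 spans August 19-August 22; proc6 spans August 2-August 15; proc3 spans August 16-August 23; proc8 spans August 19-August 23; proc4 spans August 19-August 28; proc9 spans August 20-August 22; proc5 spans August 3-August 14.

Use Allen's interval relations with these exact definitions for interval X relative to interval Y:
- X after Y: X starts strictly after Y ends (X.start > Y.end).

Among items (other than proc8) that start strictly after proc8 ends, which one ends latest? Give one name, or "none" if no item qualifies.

none

Target proc8 = [August 19, August 23].
proc3 [August 16, August 23] → finished-by → excluded.
proc4 [August 19, August 28] → started-by → excluded.
proc5 [August 3, August 14] → before → excluded.
proc6 [August 2, August 15] → before → excluded.
proc7 [August 19, August 22] → starts → excluded.
proc9 [August 20, August 22] → during → excluded.
No candidates → none.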